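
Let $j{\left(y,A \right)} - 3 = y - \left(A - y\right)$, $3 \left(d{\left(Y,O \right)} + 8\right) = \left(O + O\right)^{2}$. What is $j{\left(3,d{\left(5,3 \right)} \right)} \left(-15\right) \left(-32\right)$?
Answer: $2400$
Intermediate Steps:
$d{\left(Y,O \right)} = -8 + \frac{4 O^{2}}{3}$ ($d{\left(Y,O \right)} = -8 + \frac{\left(O + O\right)^{2}}{3} = -8 + \frac{\left(2 O\right)^{2}}{3} = -8 + \frac{4 O^{2}}{3}$)
$j{\left(y,A \right)} = 3 - A + 2 y$ ($j{\left(y,A \right)} = 3 + \left(y - \left(A - y\right)\right) = 3 - \left(A - 2 y\right) = 3 - A + 2 y$)
$j{\left(3,d{\left(5,3 \right)} \right)} \left(-15\right) \left(-32\right) = \left(3 - \left(-8 + \frac{4 \cdot 3^{2}}{3}\right) + 2 \cdot 3\right) \left(-15\right) \left(-32\right) = \left(3 - \left(-8 + \frac{4}{3} \cdot 9\right) + 6\right) \left(-15\right) \left(-32\right) = \left(3 - \left(-8 + 12\right) + 6\right) \left(-15\right) \left(-32\right) = \left(3 - 4 + 6\right) \left(-15\right) \left(-32\right) = 5 \left(-15\right) \left(-32\right) = \left(-75\right) \left(-32\right) = 2400$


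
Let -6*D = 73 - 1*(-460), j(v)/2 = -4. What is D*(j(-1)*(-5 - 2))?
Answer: -14924/3 ≈ -4974.7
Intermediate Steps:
j(v) = -8 (j(v) = 2*(-4) = -8)
D = -533/6 (D = -(73 - 1*(-460))/6 = -(73 + 460)/6 = -⅙*533 = -533/6 ≈ -88.833)
D*(j(-1)*(-5 - 2)) = -(-2132)*(-5 - 2)/3 = -(-2132)*(-7)/3 = -533/6*56 = -14924/3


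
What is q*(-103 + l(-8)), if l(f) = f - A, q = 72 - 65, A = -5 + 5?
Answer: -777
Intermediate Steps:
A = 0
q = 7
l(f) = f (l(f) = f - 1*0 = f + 0 = f)
q*(-103 + l(-8)) = 7*(-103 - 8) = 7*(-111) = -777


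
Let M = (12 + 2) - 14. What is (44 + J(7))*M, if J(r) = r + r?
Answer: 0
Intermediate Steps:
J(r) = 2*r
M = 0 (M = 14 - 14 = 0)
(44 + J(7))*M = (44 + 2*7)*0 = (44 + 14)*0 = 58*0 = 0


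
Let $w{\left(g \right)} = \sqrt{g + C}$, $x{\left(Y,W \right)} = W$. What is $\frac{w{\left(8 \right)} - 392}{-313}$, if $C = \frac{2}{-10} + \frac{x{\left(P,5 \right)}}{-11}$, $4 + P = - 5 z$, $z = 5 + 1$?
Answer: $\frac{392}{313} - \frac{2 \sqrt{5555}}{17215} \approx 1.2437$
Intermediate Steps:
$z = 6$
$P = -34$ ($P = -4 - 30 = -34$)
$C = - \frac{36}{55}$ ($C = \frac{2}{-10} + \frac{5}{-11} = 2 \left(- \frac{1}{10}\right) + 5 \left(- \frac{1}{11}\right) = - \frac{1}{5} - \frac{5}{11} = - \frac{36}{55} \approx -0.65455$)
$w{\left(g \right)} = \sqrt{- \frac{36}{55} + g}$ ($w{\left(g \right)} = \sqrt{g - \frac{36}{55}} = \sqrt{- \frac{36}{55} + g}$)
$\frac{w{\left(8 \right)} - 392}{-313} = \frac{\frac{\sqrt{-1980 + 3025 \cdot 8}}{55} - 392}{-313} = \left(\frac{\sqrt{-1980 + 24200}}{55} - 392\right) \left(- \frac{1}{313}\right) = \left(\frac{\sqrt{22220}}{55} - 392\right) \left(- \frac{1}{313}\right) = \left(\frac{2 \sqrt{5555}}{55} - 392\right) \left(- \frac{1}{313}\right) = \left(-392 + \frac{2 \sqrt{5555}}{55}\right) \left(- \frac{1}{313}\right) = \frac{392}{313} - \frac{2 \sqrt{5555}}{17215}$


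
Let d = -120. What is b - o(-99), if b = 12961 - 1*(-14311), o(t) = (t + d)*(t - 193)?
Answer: -36676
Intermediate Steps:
o(t) = (-193 + t)*(-120 + t) (o(t) = (t - 120)*(t - 193) = (-120 + t)*(-193 + t) = (-193 + t)*(-120 + t))
b = 27272 (b = 12961 + 14311 = 27272)
b - o(-99) = 27272 - (23160 + (-99)² - 313*(-99)) = 27272 - (23160 + 9801 + 30987) = 27272 - 1*63948 = 27272 - 63948 = -36676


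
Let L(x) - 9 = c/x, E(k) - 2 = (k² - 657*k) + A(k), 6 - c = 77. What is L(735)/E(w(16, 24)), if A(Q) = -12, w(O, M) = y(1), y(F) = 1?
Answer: -3272/244755 ≈ -0.013368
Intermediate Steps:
c = -71 (c = 6 - 1*77 = 6 - 77 = -71)
w(O, M) = 1
E(k) = -10 + k² - 657*k (E(k) = 2 + ((k² - 657*k) - 12) = 2 + (-12 + k² - 657*k) = -10 + k² - 657*k)
L(x) = 9 - 71/x
L(735)/E(w(16, 24)) = (9 - 71/735)/(-10 + 1² - 657*1) = (9 - 71*1/735)/(-10 + 1 - 657) = (9 - 71/735)/(-666) = (6544/735)*(-1/666) = -3272/244755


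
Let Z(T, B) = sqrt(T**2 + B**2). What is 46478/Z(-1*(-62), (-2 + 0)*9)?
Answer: 23239*sqrt(1042)/1042 ≈ 719.92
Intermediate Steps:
Z(T, B) = sqrt(B**2 + T**2)
46478/Z(-1*(-62), (-2 + 0)*9) = 46478/(sqrt(((-2 + 0)*9)**2 + (-1*(-62))**2)) = 46478/(sqrt((-2*9)**2 + 62**2)) = 46478/(sqrt((-18)**2 + 3844)) = 46478/(sqrt(324 + 3844)) = 46478/(sqrt(4168)) = 46478/((2*sqrt(1042))) = 46478*(sqrt(1042)/2084) = 23239*sqrt(1042)/1042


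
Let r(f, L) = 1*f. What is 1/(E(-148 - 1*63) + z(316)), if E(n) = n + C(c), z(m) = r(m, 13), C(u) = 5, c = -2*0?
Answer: 1/110 ≈ 0.0090909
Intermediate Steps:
c = 0
r(f, L) = f
z(m) = m
E(n) = 5 + n (E(n) = n + 5 = 5 + n)
1/(E(-148 - 1*63) + z(316)) = 1/((5 + (-148 - 1*63)) + 316) = 1/((5 + (-148 - 63)) + 316) = 1/((5 - 211) + 316) = 1/(-206 + 316) = 1/110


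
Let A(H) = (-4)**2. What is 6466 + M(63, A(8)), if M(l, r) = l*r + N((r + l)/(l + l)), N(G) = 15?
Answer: 7489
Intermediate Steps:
A(H) = 16
M(l, r) = 15 + l*r (M(l, r) = l*r + 15 = 15 + l*r)
6466 + M(63, A(8)) = 6466 + (15 + 63*16) = 6466 + (15 + 1008) = 6466 + 1023 = 7489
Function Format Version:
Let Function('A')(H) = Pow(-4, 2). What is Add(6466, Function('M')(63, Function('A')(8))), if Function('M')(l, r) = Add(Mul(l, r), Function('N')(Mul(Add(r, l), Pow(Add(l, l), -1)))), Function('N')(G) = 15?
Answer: 7489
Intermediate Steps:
Function('A')(H) = 16
Function('M')(l, r) = Add(15, Mul(l, r)) (Function('M')(l, r) = Add(Mul(l, r), 15) = Add(15, Mul(l, r)))
Add(6466, Function('M')(63, Function('A')(8))) = Add(6466, Add(15, Mul(63, 16))) = Add(6466, Add(15, 1008)) = Add(6466, 1023) = 7489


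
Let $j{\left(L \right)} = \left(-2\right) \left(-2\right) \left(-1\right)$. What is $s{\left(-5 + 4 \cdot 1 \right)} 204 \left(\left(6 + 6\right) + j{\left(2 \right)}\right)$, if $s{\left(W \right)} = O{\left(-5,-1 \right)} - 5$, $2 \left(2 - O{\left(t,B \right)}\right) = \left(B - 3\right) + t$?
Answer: $2448$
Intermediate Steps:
$O{\left(t,B \right)} = \frac{7}{2} - \frac{B}{2} - \frac{t}{2}$ ($O{\left(t,B \right)} = 2 - \frac{\left(B - 3\right) + t}{2} = 2 - \frac{\left(-3 + B\right) + t}{2} = 2 - \frac{-3 + B + t}{2} = 2 - \left(- \frac{3}{2} + \frac{B}{2} + \frac{t}{2}\right) = \frac{7}{2} - \frac{B}{2} - \frac{t}{2}$)
$j{\left(L \right)} = -4$ ($j{\left(L \right)} = 4 \left(-1\right) = -4$)
$s{\left(W \right)} = \frac{3}{2}$ ($s{\left(W \right)} = \left(\frac{7}{2} - - \frac{1}{2} - - \frac{5}{2}\right) - 5 = \left(\frac{7}{2} + \frac{1}{2} + \frac{5}{2}\right) - 5 = \frac{13}{2} - 5 = \frac{3}{2}$)
$s{\left(-5 + 4 \cdot 1 \right)} 204 \left(\left(6 + 6\right) + j{\left(2 \right)}\right) = \frac{3 \cdot 204 \left(\left(6 + 6\right) - 4\right)}{2} = \frac{3 \cdot 204 \left(12 - 4\right)}{2} = \frac{3 \cdot 204 \cdot 8}{2} = \frac{3}{2} \cdot 1632 = 2448$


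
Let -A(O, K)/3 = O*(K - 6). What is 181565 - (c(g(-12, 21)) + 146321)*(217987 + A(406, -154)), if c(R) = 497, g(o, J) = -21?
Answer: -60616125641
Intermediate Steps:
A(O, K) = -3*O*(-6 + K) (A(O, K) = -3*O*(K - 6) = -3*O*(-6 + K))
181565 - (c(g(-12, 21)) + 146321)*(217987 + A(406, -154)) = 181565 - (497 + 146321)*(217987 + 3*406*(6 - 1*(-154))) = 181565 - 146818*(217987 + 3*406*(6 + 154)) = 181565 - 146818*(217987 + 3*406*160) = 181565 - 146818*(217987 + 194880) = 181565 - 146818*412867 = 181565 - 1*60616307206 = 181565 - 60616307206 = -60616125641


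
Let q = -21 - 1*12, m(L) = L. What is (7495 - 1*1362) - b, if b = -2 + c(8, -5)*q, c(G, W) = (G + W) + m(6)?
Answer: 6432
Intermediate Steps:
q = -33 (q = -21 - 12 = -33)
c(G, W) = 6 + G + W (c(G, W) = (G + W) + 6 = 6 + G + W)
b = -299 (b = -2 + (6 + 8 - 5)*(-33) = -2 + 9*(-33) = -2 - 297 = -299)
(7495 - 1*1362) - b = (7495 - 1*1362) - 1*(-299) = (7495 - 1362) + 299 = 6133 + 299 = 6432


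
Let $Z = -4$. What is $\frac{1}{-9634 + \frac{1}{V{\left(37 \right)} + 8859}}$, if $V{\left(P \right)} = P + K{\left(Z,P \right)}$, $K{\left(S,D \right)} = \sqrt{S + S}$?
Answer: $\frac{2 \left(- \sqrt{2} + 4448 i\right)}{- 85704063 i + 19268 \sqrt{2}} \approx -0.0001038 + 4.0246 \cdot 10^{-16} i$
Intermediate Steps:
$K{\left(S,D \right)} = \sqrt{2} \sqrt{S}$ ($K{\left(S,D \right)} = \sqrt{2 S} = \sqrt{2} \sqrt{S}$)
$V{\left(P \right)} = P + 2 i \sqrt{2}$ ($V{\left(P \right)} = P + \sqrt{2} \sqrt{-4} = P + \sqrt{2} \cdot 2 i = P + 2 i \sqrt{2}$)
$\frac{1}{-9634 + \frac{1}{V{\left(37 \right)} + 8859}} = \frac{1}{-9634 + \frac{1}{\left(37 + 2 i \sqrt{2}\right) + 8859}} = \frac{1}{-9634 + \frac{1}{8896 + 2 i \sqrt{2}}}$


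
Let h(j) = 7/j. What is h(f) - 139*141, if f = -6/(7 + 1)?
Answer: -58825/3 ≈ -19608.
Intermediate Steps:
f = -¾ (f = -6/8 = -6*⅛ = -¾ ≈ -0.75000)
h(f) - 139*141 = 7/(-¾) - 139*141 = 7*(-4/3) - 19599 = -28/3 - 19599 = -58825/3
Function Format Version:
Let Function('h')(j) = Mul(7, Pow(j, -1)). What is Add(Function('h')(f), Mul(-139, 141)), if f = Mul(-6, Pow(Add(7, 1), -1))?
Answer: Rational(-58825, 3) ≈ -19608.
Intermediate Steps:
f = Rational(-3, 4) (f = Mul(-6, Pow(8, -1)) = Mul(-6, Rational(1, 8)) = Rational(-3, 4) ≈ -0.75000)
Add(Function('h')(f), Mul(-139, 141)) = Add(Mul(7, Pow(Rational(-3, 4), -1)), Mul(-139, 141)) = Add(Mul(7, Rational(-4, 3)), -19599) = Add(Rational(-28, 3), -19599) = Rational(-58825, 3)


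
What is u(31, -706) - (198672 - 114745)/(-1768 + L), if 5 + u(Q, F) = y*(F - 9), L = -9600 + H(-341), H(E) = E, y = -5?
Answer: 41885057/11709 ≈ 3577.2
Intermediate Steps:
L = -9941 (L = -9600 - 341 = -9941)
u(Q, F) = 40 - 5*F (u(Q, F) = -5 - 5*(F - 9) = -5 - 5*(-9 + F) = -5 + (45 - 5*F) = 40 - 5*F)
u(31, -706) - (198672 - 114745)/(-1768 + L) = (40 - 5*(-706)) - (198672 - 114745)/(-1768 - 9941) = (40 + 3530) - 83927/(-11709) = 3570 - 83927*(-1)/11709 = 3570 - 1*(-83927/11709) = 3570 + 83927/11709 = 41885057/11709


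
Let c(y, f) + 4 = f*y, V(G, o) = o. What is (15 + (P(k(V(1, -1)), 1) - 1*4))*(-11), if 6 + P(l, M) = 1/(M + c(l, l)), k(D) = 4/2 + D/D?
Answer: -341/6 ≈ -56.833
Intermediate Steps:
c(y, f) = -4 + f*y
k(D) = 3 (k(D) = 4*(½) + 1 = 2 + 1 = 3)
P(l, M) = -6 + 1/(-4 + M + l²) (P(l, M) = -6 + 1/(M + (-4 + l*l)) = -6 + 1/(M + (-4 + l²)) = -6 + 1/(-4 + M + l²))
(15 + (P(k(V(1, -1)), 1) - 1*4))*(-11) = (15 + ((25 - 6*1 - 6*3²)/(-4 + 1 + 3²) - 1*4))*(-11) = (15 + ((25 - 6 - 6*9)/(-4 + 1 + 9) - 4))*(-11) = (15 + ((25 - 6 - 54)/6 - 4))*(-11) = (15 + ((⅙)*(-35) - 4))*(-11) = (15 + (-35/6 - 4))*(-11) = (15 - 59/6)*(-11) = (31/6)*(-11) = -341/6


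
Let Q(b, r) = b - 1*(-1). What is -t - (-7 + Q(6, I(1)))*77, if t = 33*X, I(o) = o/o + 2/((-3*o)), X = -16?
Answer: 528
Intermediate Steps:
I(o) = 1 - 2/(3*o) (I(o) = 1 + 2*(-1/(3*o)) = 1 - 2/(3*o))
Q(b, r) = 1 + b (Q(b, r) = b + 1 = 1 + b)
t = -528 (t = 33*(-16) = -528)
-t - (-7 + Q(6, I(1)))*77 = -1*(-528) - (-7 + (1 + 6))*77 = 528 - (-7 + 7)*77 = 528 - 0*77 = 528 - 1*0 = 528 + 0 = 528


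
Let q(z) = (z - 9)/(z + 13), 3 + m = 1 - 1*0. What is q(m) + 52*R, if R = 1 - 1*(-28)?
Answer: 1507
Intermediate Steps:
m = -2 (m = -3 + (1 - 1*0) = -3 + (1 + 0) = -3 + 1 = -2)
q(z) = (-9 + z)/(13 + z)
R = 29 (R = 1 + 28 = 29)
q(m) + 52*R = (-9 - 2)/(13 - 2) + 52*29 = -11/11 + 1508 = (1/11)*(-11) + 1508 = -1 + 1508 = 1507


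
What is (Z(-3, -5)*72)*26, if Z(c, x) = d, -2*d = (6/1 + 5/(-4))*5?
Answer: -22230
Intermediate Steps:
d = -95/8 (d = -(6/1 + 5/(-4))*5/2 = -(6*1 + 5*(-¼))*5/2 = -(6 - 5/4)*5/2 = -19*5/8 = -½*95/4 = -95/8 ≈ -11.875)
Z(c, x) = -95/8
(Z(-3, -5)*72)*26 = -95/8*72*26 = -855*26 = -22230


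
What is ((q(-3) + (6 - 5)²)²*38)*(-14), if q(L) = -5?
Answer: -8512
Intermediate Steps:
((q(-3) + (6 - 5)²)²*38)*(-14) = ((-5 + (6 - 5)²)²*38)*(-14) = ((-5 + 1²)²*38)*(-14) = ((-5 + 1)²*38)*(-14) = ((-4)²*38)*(-14) = (16*38)*(-14) = 608*(-14) = -8512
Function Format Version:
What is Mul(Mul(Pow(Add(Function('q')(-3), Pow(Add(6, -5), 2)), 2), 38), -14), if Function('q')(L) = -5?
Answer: -8512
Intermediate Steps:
Mul(Mul(Pow(Add(Function('q')(-3), Pow(Add(6, -5), 2)), 2), 38), -14) = Mul(Mul(Pow(Add(-5, Pow(Add(6, -5), 2)), 2), 38), -14) = Mul(Mul(Pow(Add(-5, Pow(1, 2)), 2), 38), -14) = Mul(Mul(Pow(Add(-5, 1), 2), 38), -14) = Mul(Mul(Pow(-4, 2), 38), -14) = Mul(Mul(16, 38), -14) = Mul(608, -14) = -8512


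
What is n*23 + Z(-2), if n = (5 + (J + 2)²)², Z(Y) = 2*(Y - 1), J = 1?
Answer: 4502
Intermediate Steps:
Z(Y) = -2 + 2*Y (Z(Y) = 2*(-1 + Y) = -2 + 2*Y)
n = 196 (n = (5 + (1 + 2)²)² = (5 + 3²)² = (5 + 9)² = 14² = 196)
n*23 + Z(-2) = 196*23 + (-2 + 2*(-2)) = 4508 + (-2 - 4) = 4508 - 6 = 4502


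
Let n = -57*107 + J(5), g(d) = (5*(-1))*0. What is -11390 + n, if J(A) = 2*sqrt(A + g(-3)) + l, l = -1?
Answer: -17490 + 2*sqrt(5) ≈ -17486.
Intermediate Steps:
g(d) = 0 (g(d) = -5*0 = 0)
J(A) = -1 + 2*sqrt(A) (J(A) = 2*sqrt(A + 0) - 1 = 2*sqrt(A) - 1 = -1 + 2*sqrt(A))
n = -6100 + 2*sqrt(5) (n = -57*107 + (-1 + 2*sqrt(5)) = -6099 + (-1 + 2*sqrt(5)) = -6100 + 2*sqrt(5) ≈ -6095.5)
-11390 + n = -11390 + (-6100 + 2*sqrt(5)) = -17490 + 2*sqrt(5)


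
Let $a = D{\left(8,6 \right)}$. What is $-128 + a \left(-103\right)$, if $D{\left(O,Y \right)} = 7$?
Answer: $-849$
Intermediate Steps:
$a = 7$
$-128 + a \left(-103\right) = -128 + 7 \left(-103\right) = -128 - 721 = -849$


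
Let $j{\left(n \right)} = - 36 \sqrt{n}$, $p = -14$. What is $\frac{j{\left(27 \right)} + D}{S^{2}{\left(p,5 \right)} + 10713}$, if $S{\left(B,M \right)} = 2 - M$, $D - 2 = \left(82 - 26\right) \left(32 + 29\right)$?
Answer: $\frac{1709}{5361} - \frac{18 \sqrt{3}}{1787} \approx 0.30134$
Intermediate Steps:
$D = 3418$ ($D = 2 + \left(82 - 26\right) \left(32 + 29\right) = 2 + 56 \cdot 61 = 2 + 3416 = 3418$)
$\frac{j{\left(27 \right)} + D}{S^{2}{\left(p,5 \right)} + 10713} = \frac{- 36 \sqrt{27} + 3418}{\left(2 - 5\right)^{2} + 10713} = \frac{- 36 \cdot 3 \sqrt{3} + 3418}{\left(2 - 5\right)^{2} + 10713} = \frac{- 108 \sqrt{3} + 3418}{\left(-3\right)^{2} + 10713} = \frac{3418 - 108 \sqrt{3}}{9 + 10713} = \frac{3418 - 108 \sqrt{3}}{10722} = \left(3418 - 108 \sqrt{3}\right) \frac{1}{10722} = \frac{1709}{5361} - \frac{18 \sqrt{3}}{1787}$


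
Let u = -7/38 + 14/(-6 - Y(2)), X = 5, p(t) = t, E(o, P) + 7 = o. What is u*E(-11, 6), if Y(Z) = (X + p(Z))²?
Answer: 8253/1045 ≈ 7.8976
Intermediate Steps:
E(o, P) = -7 + o
Y(Z) = (5 + Z)²
u = -917/2090 (u = -7/38 + 14/(-6 - (5 + 2)²) = -7*1/38 + 14/(-6 - 1*7²) = -7/38 + 14/(-6 - 1*49) = -7/38 + 14/(-6 - 49) = -7/38 + 14/(-55) = -7/38 + 14*(-1/55) = -7/38 - 14/55 = -917/2090 ≈ -0.43876)
u*E(-11, 6) = -917*(-7 - 11)/2090 = -917/2090*(-18) = 8253/1045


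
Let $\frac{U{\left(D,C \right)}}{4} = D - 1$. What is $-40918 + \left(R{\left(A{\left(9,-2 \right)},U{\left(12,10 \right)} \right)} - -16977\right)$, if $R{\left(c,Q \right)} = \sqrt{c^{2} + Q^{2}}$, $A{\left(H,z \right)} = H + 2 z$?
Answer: $-23941 + \sqrt{1961} \approx -23897.0$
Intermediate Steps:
$U{\left(D,C \right)} = -4 + 4 D$ ($U{\left(D,C \right)} = 4 \left(D - 1\right) = 4 \left(-1 + D\right) = -4 + 4 D$)
$R{\left(c,Q \right)} = \sqrt{Q^{2} + c^{2}}$
$-40918 + \left(R{\left(A{\left(9,-2 \right)},U{\left(12,10 \right)} \right)} - -16977\right) = -40918 + \left(\sqrt{\left(-4 + 4 \cdot 12\right)^{2} + \left(9 + 2 \left(-2\right)\right)^{2}} - -16977\right) = -40918 + \left(\sqrt{\left(-4 + 48\right)^{2} + \left(9 - 4\right)^{2}} + 16977\right) = -40918 + \left(\sqrt{44^{2} + 5^{2}} + 16977\right) = -40918 + \left(\sqrt{1936 + 25} + 16977\right) = -40918 + \left(\sqrt{1961} + 16977\right) = -40918 + \left(16977 + \sqrt{1961}\right) = -23941 + \sqrt{1961}$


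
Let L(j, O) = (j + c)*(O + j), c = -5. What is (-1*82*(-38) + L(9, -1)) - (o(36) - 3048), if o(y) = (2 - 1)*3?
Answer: 6193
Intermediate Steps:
o(y) = 3 (o(y) = 1*3 = 3)
L(j, O) = (-5 + j)*(O + j) (L(j, O) = (j - 5)*(O + j) = (-5 + j)*(O + j))
(-1*82*(-38) + L(9, -1)) - (o(36) - 3048) = (-1*82*(-38) + (9² - 5*(-1) - 5*9 - 1*9)) - (3 - 3048) = (-82*(-38) + (81 + 5 - 45 - 9)) - 1*(-3045) = (3116 + 32) + 3045 = 3148 + 3045 = 6193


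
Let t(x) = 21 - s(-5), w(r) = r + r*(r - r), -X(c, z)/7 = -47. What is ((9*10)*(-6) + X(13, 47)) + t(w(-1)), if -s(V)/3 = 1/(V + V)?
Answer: -1903/10 ≈ -190.30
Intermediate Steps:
X(c, z) = 329 (X(c, z) = -7*(-47) = 329)
s(V) = -3/(2*V) (s(V) = -3/(V + V) = -3*1/(2*V) = -3/(2*V))
w(r) = r (w(r) = r + r*0 = r + 0 = r)
t(x) = 207/10 (t(x) = 21 - (-3)/(2*(-5)) = 21 - (-3)*(-1)/(2*5) = 21 - 1*3/10 = 21 - 3/10 = 207/10)
((9*10)*(-6) + X(13, 47)) + t(w(-1)) = ((9*10)*(-6) + 329) + 207/10 = (90*(-6) + 329) + 207/10 = (-540 + 329) + 207/10 = -211 + 207/10 = -1903/10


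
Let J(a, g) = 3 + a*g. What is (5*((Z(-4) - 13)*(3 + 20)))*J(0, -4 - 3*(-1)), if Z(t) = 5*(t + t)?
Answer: -18285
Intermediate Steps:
Z(t) = 10*t (Z(t) = 5*(2*t) = 10*t)
(5*((Z(-4) - 13)*(3 + 20)))*J(0, -4 - 3*(-1)) = (5*((10*(-4) - 13)*(3 + 20)))*(3 + 0*(-4 - 3*(-1))) = (5*((-40 - 13)*23))*(3 + 0*(-4 + 3)) = (5*(-53*23))*(3 + 0*(-1)) = (5*(-1219))*(3 + 0) = -6095*3 = -18285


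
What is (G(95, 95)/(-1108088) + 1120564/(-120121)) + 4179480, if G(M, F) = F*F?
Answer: 556306932368929383/133104638648 ≈ 4.1795e+6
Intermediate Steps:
G(M, F) = F²
(G(95, 95)/(-1108088) + 1120564/(-120121)) + 4179480 = (95²/(-1108088) + 1120564/(-120121)) + 4179480 = (9025*(-1/1108088) + 1120564*(-1/120121)) + 4179480 = (-9025/1108088 - 1120564/120121) + 4179480 = -1242767613657/133104638648 + 4179480 = 556306932368929383/133104638648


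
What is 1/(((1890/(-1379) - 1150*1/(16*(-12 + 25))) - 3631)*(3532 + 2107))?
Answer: -20488/420293182837 ≈ -4.8747e-8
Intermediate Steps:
1/(((1890/(-1379) - 1150*1/(16*(-12 + 25))) - 3631)*(3532 + 2107)) = 1/(((1890*(-1/1379) - 1150/(13*16)) - 3631)*5639) = 1/(((-270/197 - 1150/208) - 3631)*5639) = 1/(((-270/197 - 1150*1/208) - 3631)*5639) = 1/(((-270/197 - 575/104) - 3631)*5639) = 1/((-141355/20488 - 3631)*5639) = 1/(-74533283/20488*5639) = 1/(-420293182837/20488) = -20488/420293182837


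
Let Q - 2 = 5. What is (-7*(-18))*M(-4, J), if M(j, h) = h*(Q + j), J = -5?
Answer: -1890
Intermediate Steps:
Q = 7 (Q = 2 + 5 = 7)
M(j, h) = h*(7 + j)
(-7*(-18))*M(-4, J) = (-7*(-18))*(-5*(7 - 4)) = 126*(-5*3) = 126*(-15) = -1890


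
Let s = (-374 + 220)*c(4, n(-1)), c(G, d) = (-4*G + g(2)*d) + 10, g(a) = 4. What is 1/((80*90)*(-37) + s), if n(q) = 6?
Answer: -1/269172 ≈ -3.7151e-6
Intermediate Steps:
c(G, d) = 10 - 4*G + 4*d (c(G, d) = (-4*G + 4*d) + 10 = 10 - 4*G + 4*d)
s = -2772 (s = (-374 + 220)*(10 - 4*4 + 4*6) = -154*(10 - 16 + 24) = -154*18 = -2772)
1/((80*90)*(-37) + s) = 1/((80*90)*(-37) - 2772) = 1/(7200*(-37) - 2772) = 1/(-266400 - 2772) = 1/(-269172) = -1/269172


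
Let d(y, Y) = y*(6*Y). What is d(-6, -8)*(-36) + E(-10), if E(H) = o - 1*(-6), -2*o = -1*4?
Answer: -10360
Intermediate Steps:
o = 2 (o = -(-1)*4/2 = -½*(-4) = 2)
E(H) = 8 (E(H) = 2 - 1*(-6) = 2 + 6 = 8)
d(y, Y) = 6*Y*y
d(-6, -8)*(-36) + E(-10) = (6*(-8)*(-6))*(-36) + 8 = 288*(-36) + 8 = -10368 + 8 = -10360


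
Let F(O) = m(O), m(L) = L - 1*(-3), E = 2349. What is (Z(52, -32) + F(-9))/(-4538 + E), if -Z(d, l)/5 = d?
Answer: 266/2189 ≈ 0.12152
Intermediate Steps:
m(L) = 3 + L (m(L) = L + 3 = 3 + L)
Z(d, l) = -5*d
F(O) = 3 + O
(Z(52, -32) + F(-9))/(-4538 + E) = (-5*52 + (3 - 9))/(-4538 + 2349) = (-260 - 6)/(-2189) = -266*(-1/2189) = 266/2189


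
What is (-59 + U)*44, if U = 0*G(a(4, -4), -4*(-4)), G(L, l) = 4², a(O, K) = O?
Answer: -2596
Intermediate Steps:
G(L, l) = 16
U = 0 (U = 0*16 = 0)
(-59 + U)*44 = (-59 + 0)*44 = -59*44 = -2596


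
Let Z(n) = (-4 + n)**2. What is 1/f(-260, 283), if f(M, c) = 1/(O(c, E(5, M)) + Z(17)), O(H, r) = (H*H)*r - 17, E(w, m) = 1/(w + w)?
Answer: 81609/10 ≈ 8160.9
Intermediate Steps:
E(w, m) = 1/(2*w)
O(H, r) = -17 + r*H**2 (O(H, r) = H**2*r - 17 = r*H**2 - 17 = -17 + r*H**2)
f(M, c) = 1/(152 + c**2/10) (f(M, c) = 1/((-17 + ((1/2)/5)*c**2) + (-4 + 17)**2) = 1/((-17 + ((1/2)*(1/5))*c**2) + 13**2) = 1/((-17 + c**2/10) + 169) = 1/(152 + c**2/10))
1/f(-260, 283) = 1/(10/(1520 + 283**2)) = 1/(10/(1520 + 80089)) = 1/(10/81609) = 81609/10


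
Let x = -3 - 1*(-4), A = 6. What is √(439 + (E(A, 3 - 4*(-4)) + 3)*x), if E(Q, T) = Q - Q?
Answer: √442 ≈ 21.024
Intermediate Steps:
x = 1 (x = -3 + 4 = 1)
E(Q, T) = 0
√(439 + (E(A, 3 - 4*(-4)) + 3)*x) = √(439 + (0 + 3)*1) = √(439 + 3*1) = √(439 + 3) = √442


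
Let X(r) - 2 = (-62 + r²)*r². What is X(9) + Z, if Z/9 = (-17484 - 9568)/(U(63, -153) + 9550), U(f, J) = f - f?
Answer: 7236541/4775 ≈ 1515.5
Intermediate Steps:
U(f, J) = 0
Z = -121734/4775 (Z = 9*((-17484 - 9568)/(0 + 9550)) = 9*(-27052/9550) = 9*(-27052*1/9550) = 9*(-13526/4775) = -121734/4775 ≈ -25.494)
X(r) = 2 + r²*(-62 + r²) (X(r) = 2 + (-62 + r²)*r² = 2 + r²*(-62 + r²))
X(9) + Z = (2 + 9⁴ - 62*9²) - 121734/4775 = (2 + 6561 - 62*81) - 121734/4775 = (2 + 6561 - 5022) - 121734/4775 = 1541 - 121734/4775 = 7236541/4775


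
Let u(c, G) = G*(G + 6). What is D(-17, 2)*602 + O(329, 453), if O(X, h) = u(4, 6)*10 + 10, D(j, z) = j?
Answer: -9504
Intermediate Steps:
u(c, G) = G*(6 + G)
O(X, h) = 730 (O(X, h) = (6*(6 + 6))*10 + 10 = (6*12)*10 + 10 = 72*10 + 10 = 720 + 10 = 730)
D(-17, 2)*602 + O(329, 453) = -17*602 + 730 = -10234 + 730 = -9504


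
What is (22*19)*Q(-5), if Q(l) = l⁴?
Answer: 261250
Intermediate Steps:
(22*19)*Q(-5) = (22*19)*(-5)⁴ = 418*625 = 261250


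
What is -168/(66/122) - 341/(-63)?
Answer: -211457/693 ≈ -305.13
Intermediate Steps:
-168/(66/122) - 341/(-63) = -168/(66*(1/122)) - 341*(-1/63) = -168/33/61 + 341/63 = -168*61/33 + 341/63 = -3416/11 + 341/63 = -211457/693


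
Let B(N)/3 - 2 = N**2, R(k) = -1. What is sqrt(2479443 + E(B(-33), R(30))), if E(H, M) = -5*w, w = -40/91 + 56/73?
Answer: sqrt(109416381141067)/6643 ≈ 1574.6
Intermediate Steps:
B(N) = 6 + 3*N**2
w = 2176/6643 (w = -40*1/91 + 56*(1/73) = -40/91 + 56/73 = 2176/6643 ≈ 0.32756)
E(H, M) = -10880/6643 (E(H, M) = -5*2176/6643 = -10880/6643)
sqrt(2479443 + E(B(-33), R(30))) = sqrt(2479443 - 10880/6643) = sqrt(16470928969/6643) = sqrt(109416381141067)/6643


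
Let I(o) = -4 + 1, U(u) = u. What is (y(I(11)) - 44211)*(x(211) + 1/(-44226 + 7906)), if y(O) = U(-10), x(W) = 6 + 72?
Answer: -125276279939/36320 ≈ -3.4492e+6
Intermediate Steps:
I(o) = -3
x(W) = 78
y(O) = -10
(y(I(11)) - 44211)*(x(211) + 1/(-44226 + 7906)) = (-10 - 44211)*(78 + 1/(-44226 + 7906)) = -44221*(78 + 1/(-36320)) = -44221*(78 - 1/36320) = -44221*2832959/36320 = -125276279939/36320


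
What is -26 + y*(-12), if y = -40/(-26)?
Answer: -578/13 ≈ -44.462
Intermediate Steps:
y = 20/13 (y = -40*(-1/26) = 20/13 ≈ 1.5385)
-26 + y*(-12) = -26 + (20/13)*(-12) = -26 - 240/13 = -578/13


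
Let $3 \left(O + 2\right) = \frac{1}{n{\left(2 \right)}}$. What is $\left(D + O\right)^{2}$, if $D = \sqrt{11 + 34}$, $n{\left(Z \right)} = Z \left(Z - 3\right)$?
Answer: $\frac{1789}{36} - 13 \sqrt{5} \approx 20.626$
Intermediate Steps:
$n{\left(Z \right)} = Z \left(-3 + Z\right)$
$D = 3 \sqrt{5}$ ($D = \sqrt{45} = 3 \sqrt{5} \approx 6.7082$)
$O = - \frac{13}{6}$ ($O = -2 + \frac{1}{3 \cdot 2 \left(-3 + 2\right)} = -2 + \frac{1}{3 \cdot 2 \left(-1\right)} = -2 + \frac{1}{3 \left(-2\right)} = -2 + \frac{1}{3} \left(- \frac{1}{2}\right) = -2 - \frac{1}{6} = - \frac{13}{6} \approx -2.1667$)
$\left(D + O\right)^{2} = \left(3 \sqrt{5} - \frac{13}{6}\right)^{2} = \left(- \frac{13}{6} + 3 \sqrt{5}\right)^{2}$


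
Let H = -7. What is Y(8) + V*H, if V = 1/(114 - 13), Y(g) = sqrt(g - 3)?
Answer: -7/101 + sqrt(5) ≈ 2.1668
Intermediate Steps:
Y(g) = sqrt(-3 + g)
V = 1/101 ≈ 0.0099010
Y(8) + V*H = sqrt(-3 + 8) + (1/101)*(-7) = sqrt(5) - 7/101 = -7/101 + sqrt(5)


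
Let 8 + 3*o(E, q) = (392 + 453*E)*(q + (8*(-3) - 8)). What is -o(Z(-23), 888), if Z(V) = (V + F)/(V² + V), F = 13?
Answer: -27651264/253 ≈ -1.0929e+5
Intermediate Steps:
Z(V) = (13 + V)/(V + V²) (Z(V) = (V + 13)/(V² + V) = (13 + V)/(V + V²))
o(E, q) = -8/3 + (-32 + q)*(392 + 453*E)/3 (o(E, q) = -8/3 + ((392 + 453*E)*(q + (8*(-3) - 8)))/3 = -8/3 + ((392 + 453*E)*(q + (-24 - 8)))/3 = -8/3 + ((392 + 453*E)*(q - 32))/3 = -8/3 + ((392 + 453*E)*(-32 + q))/3 = -8/3 + ((-32 + q)*(392 + 453*E))/3 = -8/3 + (-32 + q)*(392 + 453*E)/3)
-o(Z(-23), 888) = -(-4184 - 4832*(13 - 23)/((-23)*(1 - 23)) + (392/3)*888 + 151*((13 - 23)/((-23)*(1 - 23)))*888) = -(-4184 - (-4832)*(-10)/(23*(-22)) + 116032 + 151*(-1/23*(-10)/(-22))*888) = -(-4184 - (-4832)*(-1)*(-10)/(23*22) + 116032 + 151*(-1/23*(-1/22)*(-10))*888) = -(-4184 - 4832*(-5/253) + 116032 + 151*(-5/253)*888) = -(-4184 + 24160/253 + 116032 - 670440/253) = -1*27651264/253 = -27651264/253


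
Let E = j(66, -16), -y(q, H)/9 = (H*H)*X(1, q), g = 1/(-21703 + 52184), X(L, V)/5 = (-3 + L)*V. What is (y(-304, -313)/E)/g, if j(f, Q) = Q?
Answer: 5106390182190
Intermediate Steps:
X(L, V) = 5*V*(-3 + L) (X(L, V) = 5*((-3 + L)*V) = 5*(V*(-3 + L)) = 5*V*(-3 + L))
g = 1/30481 ≈ 3.2807e-5
y(q, H) = 90*q*H**2 (y(q, H) = -9*H*H*5*q*(-3 + 1) = -9*H**2*5*q*(-2) = -9*H**2*(-10*q) = -(-90)*q*H**2 = 90*q*H**2)
E = -16
(y(-304, -313)/E)/g = ((90*(-304)*(-313)**2)/(-16))/(1/30481) = ((90*(-304)*97969)*(-1/16))*30481 = -2680431840*(-1/16)*30481 = 167526990*30481 = 5106390182190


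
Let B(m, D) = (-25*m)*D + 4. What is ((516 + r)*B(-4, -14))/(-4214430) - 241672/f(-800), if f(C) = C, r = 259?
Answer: 12742190587/42144300 ≈ 302.35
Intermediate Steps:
B(m, D) = 4 - 25*D*m (B(m, D) = -25*D*m + 4 = 4 - 25*D*m)
((516 + r)*B(-4, -14))/(-4214430) - 241672/f(-800) = ((516 + 259)*(4 - 25*(-14)*(-4)))/(-4214430) - 241672/(-800) = (775*(4 - 1400))*(-1/4214430) - 241672*(-1/800) = (775*(-1396))*(-1/4214430) + 30209/100 = -1081900*(-1/4214430) + 30209/100 = 108190/421443 + 30209/100 = 12742190587/42144300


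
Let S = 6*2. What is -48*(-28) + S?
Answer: 1356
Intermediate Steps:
S = 12
-48*(-28) + S = -48*(-28) + 12 = 1344 + 12 = 1356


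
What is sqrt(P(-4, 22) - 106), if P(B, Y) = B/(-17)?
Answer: I*sqrt(30566)/17 ≈ 10.284*I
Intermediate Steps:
P(B, Y) = -B/17 (P(B, Y) = B*(-1/17) = -B/17)
sqrt(P(-4, 22) - 106) = sqrt(-1/17*(-4) - 106) = sqrt(4/17 - 106) = sqrt(-1798/17) = I*sqrt(30566)/17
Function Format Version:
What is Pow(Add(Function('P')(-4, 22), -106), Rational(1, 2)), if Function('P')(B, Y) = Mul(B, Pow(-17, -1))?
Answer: Mul(Rational(1, 17), I, Pow(30566, Rational(1, 2))) ≈ Mul(10.284, I)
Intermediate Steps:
Function('P')(B, Y) = Mul(Rational(-1, 17), B) (Function('P')(B, Y) = Mul(B, Rational(-1, 17)) = Mul(Rational(-1, 17), B))
Pow(Add(Function('P')(-4, 22), -106), Rational(1, 2)) = Pow(Add(Mul(Rational(-1, 17), -4), -106), Rational(1, 2)) = Pow(Add(Rational(4, 17), -106), Rational(1, 2)) = Pow(Rational(-1798, 17), Rational(1, 2)) = Mul(Rational(1, 17), I, Pow(30566, Rational(1, 2)))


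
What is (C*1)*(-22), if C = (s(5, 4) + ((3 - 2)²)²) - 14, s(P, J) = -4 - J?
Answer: 462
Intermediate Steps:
C = -21 (C = ((-4 - 1*4) + ((3 - 2)²)²) - 14 = ((-4 - 4) + (1²)²) - 14 = (-8 + 1²) - 14 = (-8 + 1) - 14 = -7 - 14 = -21)
(C*1)*(-22) = -21*1*(-22) = -21*(-22) = 462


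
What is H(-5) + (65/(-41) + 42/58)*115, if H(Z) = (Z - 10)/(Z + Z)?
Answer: -231953/2378 ≈ -97.541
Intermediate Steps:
H(Z) = (-10 + Z)/(2*Z) (H(Z) = (-10 + Z)/((2*Z)) = (-10 + Z)*(1/(2*Z)) = (-10 + Z)/(2*Z))
H(-5) + (65/(-41) + 42/58)*115 = (½)*(-10 - 5)/(-5) + (65/(-41) + 42/58)*115 = (½)*(-⅕)*(-15) + (65*(-1/41) + 42*(1/58))*115 = 3/2 + (-65/41 + 21/29)*115 = 3/2 - 1024/1189*115 = 3/2 - 117760/1189 = -231953/2378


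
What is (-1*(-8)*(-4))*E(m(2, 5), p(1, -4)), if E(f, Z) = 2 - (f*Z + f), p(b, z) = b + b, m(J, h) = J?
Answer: 128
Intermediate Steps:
p(b, z) = 2*b
E(f, Z) = 2 - f - Z*f (E(f, Z) = 2 - (Z*f + f) = 2 - (f + Z*f) = 2 + (-f - Z*f) = 2 - f - Z*f)
(-1*(-8)*(-4))*E(m(2, 5), p(1, -4)) = (-1*(-8)*(-4))*(2 - 1*2 - 1*2*1*2) = (8*(-4))*(2 - 2 - 1*2*2) = -32*(2 - 2 - 4) = -32*(-4) = 128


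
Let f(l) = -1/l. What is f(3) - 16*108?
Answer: -5185/3 ≈ -1728.3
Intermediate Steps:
f(3) - 16*108 = -1/3 - 16*108 = -1*1/3 - 1728 = -1/3 - 1728 = -5185/3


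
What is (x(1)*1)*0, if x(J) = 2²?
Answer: 0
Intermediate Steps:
x(J) = 4
(x(1)*1)*0 = (4*1)*0 = 4*0 = 0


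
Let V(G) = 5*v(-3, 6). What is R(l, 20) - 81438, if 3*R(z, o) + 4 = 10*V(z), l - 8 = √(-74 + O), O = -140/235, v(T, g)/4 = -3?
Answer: -244918/3 ≈ -81639.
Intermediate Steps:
v(T, g) = -12 (v(T, g) = 4*(-3) = -12)
O = -28/47 (O = -140*1/235 = -28/47 ≈ -0.59575)
V(G) = -60 (V(G) = 5*(-12) = -60)
l = 8 + I*√164782/47 (l = 8 + √(-74 - 28/47) = 8 + √(-3506/47) = 8 + I*√164782/47 ≈ 8.0 + 8.6369*I)
R(z, o) = -604/3 (R(z, o) = -4/3 + (10*(-60))/3 = -4/3 + (⅓)*(-600) = -4/3 - 200 = -604/3)
R(l, 20) - 81438 = -604/3 - 81438 = -244918/3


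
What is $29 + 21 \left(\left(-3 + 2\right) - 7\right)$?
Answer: $-139$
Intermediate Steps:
$29 + 21 \left(\left(-3 + 2\right) - 7\right) = 29 + 21 \left(-1 - 7\right) = 29 + 21 \left(-8\right) = 29 - 168 = -139$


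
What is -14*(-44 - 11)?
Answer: 770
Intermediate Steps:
-14*(-44 - 11) = -14*(-55) = 770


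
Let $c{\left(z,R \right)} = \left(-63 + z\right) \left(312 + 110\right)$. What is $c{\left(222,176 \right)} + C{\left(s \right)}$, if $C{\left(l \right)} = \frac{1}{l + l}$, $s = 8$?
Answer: $\frac{1073569}{16} \approx 67098.0$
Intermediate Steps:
$c{\left(z,R \right)} = -26586 + 422 z$ ($c{\left(z,R \right)} = \left(-63 + z\right) 422 = -26586 + 422 z$)
$C{\left(l \right)} = \frac{1}{2 l}$
$c{\left(222,176 \right)} + C{\left(s \right)} = \left(-26586 + 422 \cdot 222\right) + \frac{1}{2 \cdot 8} = \left(-26586 + 93684\right) + \frac{1}{2} \cdot \frac{1}{8} = 67098 + \frac{1}{16} = \frac{1073569}{16}$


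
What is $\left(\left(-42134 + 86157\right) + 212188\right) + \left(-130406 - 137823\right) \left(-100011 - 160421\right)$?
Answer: $69855671139$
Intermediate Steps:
$\left(\left(-42134 + 86157\right) + 212188\right) + \left(-130406 - 137823\right) \left(-100011 - 160421\right) = \left(44023 + 212188\right) - -69855414928 = 256211 + 69855414928 = 69855671139$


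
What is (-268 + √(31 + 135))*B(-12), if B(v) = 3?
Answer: -804 + 3*√166 ≈ -765.35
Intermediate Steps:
(-268 + √(31 + 135))*B(-12) = (-268 + √(31 + 135))*3 = (-268 + √166)*3 = -804 + 3*√166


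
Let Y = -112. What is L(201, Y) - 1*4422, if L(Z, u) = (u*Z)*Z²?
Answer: -909511734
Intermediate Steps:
L(Z, u) = u*Z³ (L(Z, u) = (Z*u)*Z² = u*Z³)
L(201, Y) - 1*4422 = -112*201³ - 1*4422 = -112*8120601 - 4422 = -909507312 - 4422 = -909511734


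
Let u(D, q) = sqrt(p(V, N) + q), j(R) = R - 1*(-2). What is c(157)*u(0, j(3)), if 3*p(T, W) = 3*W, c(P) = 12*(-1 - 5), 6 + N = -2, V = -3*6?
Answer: -72*I*sqrt(3) ≈ -124.71*I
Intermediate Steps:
j(R) = 2 + R (j(R) = R + 2 = 2 + R)
V = -18
N = -8 (N = -6 - 2 = -8)
c(P) = -72 (c(P) = 12*(-6) = -72)
p(T, W) = W (p(T, W) = (3*W)/3 = W)
u(D, q) = sqrt(-8 + q)
c(157)*u(0, j(3)) = -72*sqrt(-8 + (2 + 3)) = -72*sqrt(-8 + 5) = -72*I*sqrt(3)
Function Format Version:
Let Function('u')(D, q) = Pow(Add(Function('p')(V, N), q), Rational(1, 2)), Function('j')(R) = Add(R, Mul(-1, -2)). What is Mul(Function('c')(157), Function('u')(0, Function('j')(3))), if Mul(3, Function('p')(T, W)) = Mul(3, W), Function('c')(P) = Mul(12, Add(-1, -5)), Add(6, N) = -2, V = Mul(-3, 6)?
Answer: Mul(-72, I, Pow(3, Rational(1, 2))) ≈ Mul(-124.71, I)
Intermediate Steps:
Function('j')(R) = Add(2, R) (Function('j')(R) = Add(R, 2) = Add(2, R))
V = -18
N = -8 (N = Add(-6, -2) = -8)
Function('c')(P) = -72 (Function('c')(P) = Mul(12, -6) = -72)
Function('p')(T, W) = W (Function('p')(T, W) = Mul(Rational(1, 3), Mul(3, W)) = W)
Function('u')(D, q) = Pow(Add(-8, q), Rational(1, 2))
Mul(Function('c')(157), Function('u')(0, Function('j')(3))) = Mul(-72, Pow(Add(-8, Add(2, 3)), Rational(1, 2))) = Mul(-72, Pow(Add(-8, 5), Rational(1, 2))) = Mul(-72, Pow(-3, Rational(1, 2))) = Mul(-72, Mul(I, Pow(3, Rational(1, 2)))) = Mul(-72, I, Pow(3, Rational(1, 2)))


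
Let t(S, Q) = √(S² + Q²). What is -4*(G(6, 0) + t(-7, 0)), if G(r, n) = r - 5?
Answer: -32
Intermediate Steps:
G(r, n) = -5 + r
t(S, Q) = √(Q² + S²)
-4*(G(6, 0) + t(-7, 0)) = -4*((-5 + 6) + √(0² + (-7)²)) = -4*(1 + √(0 + 49)) = -4*(1 + √49) = -4*(1 + 7) = -4*8 = -32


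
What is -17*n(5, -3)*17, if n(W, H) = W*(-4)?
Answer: 5780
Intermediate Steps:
n(W, H) = -4*W
-17*n(5, -3)*17 = -(-68)*5*17 = -17*(-20)*17 = 340*17 = 5780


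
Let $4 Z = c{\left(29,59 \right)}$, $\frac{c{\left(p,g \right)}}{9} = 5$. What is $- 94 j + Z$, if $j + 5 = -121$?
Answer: $\frac{47421}{4} \approx 11855.0$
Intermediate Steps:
$j = -126$ ($j = -5 - 121 = -126$)
$c{\left(p,g \right)} = 45$ ($c{\left(p,g \right)} = 9 \cdot 5 = 45$)
$Z = \frac{45}{4}$ ($Z = \frac{1}{4} \cdot 45 = \frac{45}{4} \approx 11.25$)
$- 94 j + Z = \left(-94\right) \left(-126\right) + \frac{45}{4} = 11844 + \frac{45}{4} = \frac{47421}{4}$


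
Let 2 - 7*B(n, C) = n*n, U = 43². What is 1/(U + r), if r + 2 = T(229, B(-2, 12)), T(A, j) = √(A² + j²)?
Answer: 90503/164589428 - 259*√1877/164589428 ≈ 0.00048170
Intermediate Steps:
U = 1849
B(n, C) = 2/7 - n²/7 (B(n, C) = 2/7 - n*n/7 = 2/7 - n²/7)
r = -2 + 37*√1877/7 (r = -2 + √(229² + (2/7 - ⅐*(-2)²)²) = -2 + √(52441 + (2/7 - ⅐*4)²) = -2 + √(52441 + (2/7 - 4/7)²) = -2 + √(52441 + (-2/7)²) = -2 + √(52441 + 4/49) = -2 + √(2569613/49) = -2 + 37*√1877/7 ≈ 227.00)
1/(U + r) = 1/(1849 + (-2 + 37*√1877/7)) = 1/(1847 + 37*√1877/7)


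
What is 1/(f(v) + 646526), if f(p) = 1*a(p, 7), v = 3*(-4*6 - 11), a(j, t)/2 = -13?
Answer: 1/646500 ≈ 1.5468e-6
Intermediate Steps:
a(j, t) = -26 (a(j, t) = 2*(-13) = -26)
v = -105 (v = 3*(-24 - 11) = 3*(-35) = -105)
f(p) = -26 (f(p) = 1*(-26) = -26)
1/(f(v) + 646526) = 1/(-26 + 646526) = 1/646500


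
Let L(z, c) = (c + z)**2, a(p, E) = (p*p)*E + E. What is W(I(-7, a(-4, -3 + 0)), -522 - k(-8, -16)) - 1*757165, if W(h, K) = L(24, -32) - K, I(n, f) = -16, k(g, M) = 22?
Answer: -756557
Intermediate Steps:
a(p, E) = E + E*p**2 (a(p, E) = p**2*E + E = E*p**2 + E = E + E*p**2)
W(h, K) = 64 - K (W(h, K) = (-32 + 24)**2 - K = (-8)**2 - K = 64 - K)
W(I(-7, a(-4, -3 + 0)), -522 - k(-8, -16)) - 1*757165 = (64 - (-522 - 1*22)) - 1*757165 = (64 - (-522 - 22)) - 757165 = (64 - 1*(-544)) - 757165 = (64 + 544) - 757165 = 608 - 757165 = -756557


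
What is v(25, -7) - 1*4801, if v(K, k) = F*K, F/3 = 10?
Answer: -4051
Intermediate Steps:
F = 30 (F = 3*10 = 30)
v(K, k) = 30*K
v(25, -7) - 1*4801 = 30*25 - 1*4801 = 750 - 4801 = -4051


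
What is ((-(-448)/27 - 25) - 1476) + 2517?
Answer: 27880/27 ≈ 1032.6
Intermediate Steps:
((-(-448)/27 - 25) - 1476) + 2517 = ((-28*(-16/27) - 25) - 1476) + 2517 = ((448/27 - 25) - 1476) + 2517 = (-227/27 - 1476) + 2517 = -40079/27 + 2517 = 27880/27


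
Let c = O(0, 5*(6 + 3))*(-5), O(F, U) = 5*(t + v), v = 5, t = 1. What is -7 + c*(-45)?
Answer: 6743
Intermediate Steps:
O(F, U) = 30 (O(F, U) = 5*(1 + 5) = 5*6 = 30)
c = -150 (c = 30*(-5) = -150)
-7 + c*(-45) = -7 - 150*(-45) = -7 + 6750 = 6743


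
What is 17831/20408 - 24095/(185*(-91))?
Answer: 158383129/68713736 ≈ 2.3050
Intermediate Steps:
17831/20408 - 24095/(185*(-91)) = 17831*(1/20408) - 24095/(-16835) = 17831/20408 - 24095*(-1/16835) = 17831/20408 + 4819/3367 = 158383129/68713736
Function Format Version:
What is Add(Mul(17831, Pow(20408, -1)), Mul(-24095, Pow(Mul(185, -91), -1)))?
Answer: Rational(158383129, 68713736) ≈ 2.3050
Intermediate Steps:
Add(Mul(17831, Pow(20408, -1)), Mul(-24095, Pow(Mul(185, -91), -1))) = Add(Mul(17831, Rational(1, 20408)), Mul(-24095, Pow(-16835, -1))) = Add(Rational(17831, 20408), Mul(-24095, Rational(-1, 16835))) = Add(Rational(17831, 20408), Rational(4819, 3367)) = Rational(158383129, 68713736)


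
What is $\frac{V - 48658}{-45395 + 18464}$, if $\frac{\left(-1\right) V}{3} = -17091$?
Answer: $- \frac{2615}{26931} \approx -0.0971$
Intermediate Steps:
$V = 51273$ ($V = \left(-3\right) \left(-17091\right) = 51273$)
$\frac{V - 48658}{-45395 + 18464} = \frac{51273 - 48658}{-45395 + 18464} = \frac{2615}{-26931} = 2615 \left(- \frac{1}{26931}\right) = - \frac{2615}{26931}$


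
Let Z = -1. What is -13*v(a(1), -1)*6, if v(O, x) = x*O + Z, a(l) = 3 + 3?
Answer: 546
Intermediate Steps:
a(l) = 6
v(O, x) = -1 + O*x (v(O, x) = x*O - 1 = O*x - 1 = -1 + O*x)
-13*v(a(1), -1)*6 = -13*(-1 + 6*(-1))*6 = -13*(-1 - 6)*6 = -13*(-7)*6 = 91*6 = 546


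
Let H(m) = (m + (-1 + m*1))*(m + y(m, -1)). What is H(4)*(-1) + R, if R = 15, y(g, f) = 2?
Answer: -27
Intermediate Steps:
H(m) = (-1 + 2*m)*(2 + m) (H(m) = (m + (-1 + m*1))*(m + 2) = (m + (-1 + m))*(2 + m) = (-1 + 2*m)*(2 + m))
H(4)*(-1) + R = (-2 + 2*4² + 3*4)*(-1) + 15 = (-2 + 2*16 + 12)*(-1) + 15 = (-2 + 32 + 12)*(-1) + 15 = 42*(-1) + 15 = -42 + 15 = -27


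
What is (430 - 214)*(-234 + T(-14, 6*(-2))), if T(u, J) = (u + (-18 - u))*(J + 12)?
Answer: -50544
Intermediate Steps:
T(u, J) = -216 - 18*J (T(u, J) = -18*(12 + J) = -216 - 18*J)
(430 - 214)*(-234 + T(-14, 6*(-2))) = (430 - 214)*(-234 + (-216 - 108*(-2))) = 216*(-234 + (-216 - 18*(-12))) = 216*(-234 + (-216 + 216)) = 216*(-234 + 0) = 216*(-234) = -50544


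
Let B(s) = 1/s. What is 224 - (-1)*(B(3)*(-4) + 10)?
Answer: 698/3 ≈ 232.67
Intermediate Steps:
224 - (-1)*(B(3)*(-4) + 10) = 224 - (-1)*(-4/3 + 10) = 224 - (-1)*26/3 = 224 - 1*(-26/3) = 224 + 26/3 = 698/3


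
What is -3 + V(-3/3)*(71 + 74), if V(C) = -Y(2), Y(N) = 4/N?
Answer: -293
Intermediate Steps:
V(C) = -2 (V(C) = -4/2 = -1*2 = -2)
-3 + V(-3/3)*(71 + 74) = -3 - 2*(71 + 74) = -3 - 2*145 = -3 - 290 = -293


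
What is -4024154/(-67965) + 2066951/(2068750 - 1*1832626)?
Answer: 363559887937/5349389220 ≈ 67.963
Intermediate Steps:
-4024154/(-67965) + 2066951/(2068750 - 1*1832626) = -4024154*(-1/67965) + 2066951/(2068750 - 1832626) = 4024154/67965 + 2066951/236124 = 363559887937/5349389220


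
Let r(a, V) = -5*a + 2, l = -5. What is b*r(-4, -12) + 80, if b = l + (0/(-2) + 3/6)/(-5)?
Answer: -161/5 ≈ -32.200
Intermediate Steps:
r(a, V) = 2 - 5*a
b = -51/10 (b = -5 + (0/(-2) + 3/6)/(-5) = -5 - (0*(-1/2) + 3*(1/6))/5 = -5 - (0 + 1/2)/5 = -5 - 1/5*1/2 = -5 - 1/10 = -51/10 ≈ -5.1000)
b*r(-4, -12) + 80 = -51*(2 - 5*(-4))/10 + 80 = -51*(2 + 20)/10 + 80 = -51/10*22 + 80 = -561/5 + 80 = -161/5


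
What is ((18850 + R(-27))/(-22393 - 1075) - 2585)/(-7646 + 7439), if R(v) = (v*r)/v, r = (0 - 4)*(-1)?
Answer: 3371313/269882 ≈ 12.492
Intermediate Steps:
r = 4 (r = -4*(-1) = 4)
R(v) = 4 (R(v) = (v*4)/v = (4*v)/v = 4)
((18850 + R(-27))/(-22393 - 1075) - 2585)/(-7646 + 7439) = ((18850 + 4)/(-22393 - 1075) - 2585)/(-7646 + 7439) = (18854/(-23468) - 2585)/(-207) = (18854*(-1/23468) - 2585)*(-1/207) = (-9427/11734 - 2585)*(-1/207) = -30341817/11734*(-1/207) = 3371313/269882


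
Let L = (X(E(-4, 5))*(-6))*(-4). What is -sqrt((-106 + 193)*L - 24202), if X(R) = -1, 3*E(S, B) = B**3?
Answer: -I*sqrt(26290) ≈ -162.14*I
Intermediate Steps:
E(S, B) = B**3/3
L = -24 (L = -1*(-6)*(-4) = 6*(-4) = -24)
-sqrt((-106 + 193)*L - 24202) = -sqrt((-106 + 193)*(-24) - 24202) = -sqrt(87*(-24) - 24202) = -sqrt(-2088 - 24202) = -sqrt(-26290) = -I*sqrt(26290)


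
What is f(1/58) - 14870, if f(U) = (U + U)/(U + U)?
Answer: -14869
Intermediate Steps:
f(U) = 1 (f(U) = (2*U)/((2*U)) = (2*U)*(1/(2*U)) = 1)
f(1/58) - 14870 = 1 - 14870 = -14869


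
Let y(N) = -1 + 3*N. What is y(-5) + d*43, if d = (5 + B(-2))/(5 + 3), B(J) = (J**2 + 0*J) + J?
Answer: 173/8 ≈ 21.625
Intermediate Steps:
B(J) = J + J**2 (B(J) = (J**2 + 0) + J = J**2 + J = J + J**2)
d = 7/8 (d = (5 - 2*(1 - 2))/(5 + 3) = (5 - 2*(-1))/8 = (5 + 2)*(1/8) = 7*(1/8) = 7/8 ≈ 0.87500)
y(-5) + d*43 = (-1 + 3*(-5)) + (7/8)*43 = (-1 - 15) + 301/8 = -16 + 301/8 = 173/8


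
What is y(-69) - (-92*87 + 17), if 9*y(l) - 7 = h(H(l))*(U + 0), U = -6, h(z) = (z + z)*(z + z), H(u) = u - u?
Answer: 71890/9 ≈ 7987.8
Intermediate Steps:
H(u) = 0
h(z) = 4*z**2 (h(z) = (2*z)*(2*z) = 4*z**2)
y(l) = 7/9 (y(l) = 7/9 + ((4*0**2)*(-6 + 0))/9 = 7/9 + ((4*0)*(-6))/9 = 7/9 + (0*(-6))/9 = 7/9 + (1/9)*0 = 7/9 + 0 = 7/9)
y(-69) - (-92*87 + 17) = 7/9 - (-92*87 + 17) = 7/9 - (-8004 + 17) = 7/9 - 1*(-7987) = 7/9 + 7987 = 71890/9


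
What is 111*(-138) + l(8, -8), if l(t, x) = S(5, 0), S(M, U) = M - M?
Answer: -15318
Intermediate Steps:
S(M, U) = 0
l(t, x) = 0
111*(-138) + l(8, -8) = 111*(-138) + 0 = -15318 + 0 = -15318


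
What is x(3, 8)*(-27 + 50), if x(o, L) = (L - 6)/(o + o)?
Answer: 23/3 ≈ 7.6667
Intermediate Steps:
x(o, L) = (-6 + L)/(2*o) (x(o, L) = (-6 + L)/((2*o)) = (-6 + L)*(1/(2*o)) = (-6 + L)/(2*o))
x(3, 8)*(-27 + 50) = ((1/2)*(-6 + 8)/3)*(-27 + 50) = ((1/2)*(1/3)*2)*23 = (1/3)*23 = 23/3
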